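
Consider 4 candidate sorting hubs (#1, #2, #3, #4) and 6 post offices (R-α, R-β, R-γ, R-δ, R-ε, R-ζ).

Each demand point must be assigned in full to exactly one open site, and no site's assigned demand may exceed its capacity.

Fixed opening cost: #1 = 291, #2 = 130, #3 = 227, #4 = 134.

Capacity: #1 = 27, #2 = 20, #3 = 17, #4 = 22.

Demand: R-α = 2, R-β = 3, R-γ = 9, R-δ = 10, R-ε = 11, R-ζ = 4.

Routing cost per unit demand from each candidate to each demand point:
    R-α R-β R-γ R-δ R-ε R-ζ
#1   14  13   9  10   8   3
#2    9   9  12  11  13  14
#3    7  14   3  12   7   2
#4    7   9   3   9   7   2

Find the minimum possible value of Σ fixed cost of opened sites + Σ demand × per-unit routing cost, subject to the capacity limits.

575

Open {#2, #4}; cheapest assignment that respects the capacities:
  #2 (cap 20, load 17): R-β, R-δ, R-ζ — cost 3×9 + 10×11 + 4×14 = 193
  #4 (cap 22, load 22): R-α, R-γ, R-ε — cost 2×7 + 9×3 + 11×7 = 118
  Shipping 311, fixed 264 → total 575.
  Any other capacity-feasible assignment to {#2, #4} ships for at least 311.
Compare {#3, #4}: its best feasible assignment gives total 604.
Compare {#1, #4}: its best feasible assignment gives total 689.
Every other set of open sites that can feasibly serve all demand totals ≥ 604 even under its best assignment. Minimum: 575.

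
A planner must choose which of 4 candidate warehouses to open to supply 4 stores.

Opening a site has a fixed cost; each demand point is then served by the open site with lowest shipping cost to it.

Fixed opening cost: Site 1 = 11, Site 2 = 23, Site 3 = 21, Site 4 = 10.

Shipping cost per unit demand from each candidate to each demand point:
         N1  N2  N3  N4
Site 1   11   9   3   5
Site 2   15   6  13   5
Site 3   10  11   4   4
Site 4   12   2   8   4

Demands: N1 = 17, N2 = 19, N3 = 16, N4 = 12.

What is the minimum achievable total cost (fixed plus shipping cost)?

Open {Site 1, Site 4}: assign each demand point to its cheapest open site.
  N1→Site 1 17×11=187, N2→Site 4 19×2=38, N3→Site 1 16×3=48, N4→Site 4 12×4=48
  shipping cost 321, fixed 21 → total 342.
Compare {Site 1, Site 3, Site 4}: shipping cost 304 + fixed 42 = 346.
Compare {Site 3, Site 4}: shipping cost 320 + fixed 31 = 351.
Compare {Site 1, Site 2, Site 4}: shipping cost 321 + fixed 44 = 365.
All other subsets cost ≥ 346. Minimum total cost: 342.

342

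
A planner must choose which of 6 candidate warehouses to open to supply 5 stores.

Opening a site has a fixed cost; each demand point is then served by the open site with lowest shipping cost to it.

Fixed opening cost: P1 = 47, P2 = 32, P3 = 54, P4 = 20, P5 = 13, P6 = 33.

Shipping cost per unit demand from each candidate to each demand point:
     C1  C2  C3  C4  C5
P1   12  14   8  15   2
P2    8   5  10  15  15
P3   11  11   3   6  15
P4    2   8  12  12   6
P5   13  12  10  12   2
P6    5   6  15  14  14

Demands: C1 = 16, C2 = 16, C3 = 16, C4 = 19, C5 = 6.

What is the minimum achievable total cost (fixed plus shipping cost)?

405

Open {P2, P3, P4, P5}: assign each demand point to its cheapest open site.
  C1→P4 16×2=32, C2→P2 16×5=80, C3→P3 16×3=48, C4→P3 19×6=114, C5→P5 6×2=12
  shipping cost 286, fixed 119 → total 405.
Compare {P2, P3, P4}: shipping cost 310 + fixed 106 = 416.
Compare {P3, P4, P5}: shipping cost 334 + fixed 87 = 421.
Compare {P3, P4, P5, P6}: shipping cost 302 + fixed 120 = 422.
All other subsets cost ≥ 416. Minimum total cost: 405.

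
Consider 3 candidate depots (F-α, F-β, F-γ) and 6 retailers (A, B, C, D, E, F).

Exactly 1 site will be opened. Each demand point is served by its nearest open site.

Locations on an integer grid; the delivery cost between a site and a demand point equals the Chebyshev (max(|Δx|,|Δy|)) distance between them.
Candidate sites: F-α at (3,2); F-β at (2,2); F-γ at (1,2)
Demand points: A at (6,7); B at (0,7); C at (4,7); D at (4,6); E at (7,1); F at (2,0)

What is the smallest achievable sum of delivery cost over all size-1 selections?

Open {F-α}.
  A→F-α 5, B→F-α 5, C→F-α 5, D→F-α 4, E→F-α 4, F→F-α 2  ⇒ total 25.
Compare {F-β}: total 26.
Compare {F-γ}: total 27.

25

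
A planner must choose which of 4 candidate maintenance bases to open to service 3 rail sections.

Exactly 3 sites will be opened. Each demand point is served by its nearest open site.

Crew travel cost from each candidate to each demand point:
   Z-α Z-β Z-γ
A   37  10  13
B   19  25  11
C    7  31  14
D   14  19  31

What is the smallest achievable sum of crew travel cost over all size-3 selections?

28

Open {A, B, C}.
  Z-α→C 7, Z-β→A 10, Z-γ→B 11  ⇒ total 28.
Compare {A, C, D}: total 30.
Compare {A, B, D}: total 35.
No size-3 selection does better; minimum is 28.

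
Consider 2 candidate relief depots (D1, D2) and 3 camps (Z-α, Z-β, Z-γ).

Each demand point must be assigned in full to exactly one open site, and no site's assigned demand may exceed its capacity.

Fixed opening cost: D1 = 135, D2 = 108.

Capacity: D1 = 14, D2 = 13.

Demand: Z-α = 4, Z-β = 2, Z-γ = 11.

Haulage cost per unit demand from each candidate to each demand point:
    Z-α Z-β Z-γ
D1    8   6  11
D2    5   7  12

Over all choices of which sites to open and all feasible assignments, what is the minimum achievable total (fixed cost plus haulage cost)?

396

Open {D1, D2}; cheapest assignment that respects the capacities:
  D1 (cap 14, load 13): Z-β, Z-γ — cost 2×6 + 11×11 = 133
  D2 (cap 13, load 4): Z-α — cost 4×5 = 20
  Shipping 153, fixed 243 → total 396.
  Any other capacity-feasible assignment to {D1, D2} ships for at least 153.
Total demand is 17 and no other set of sites has combined capacity ≥ 17, so {D1, D2} is the only feasible choice of open sites. Minimum: 396.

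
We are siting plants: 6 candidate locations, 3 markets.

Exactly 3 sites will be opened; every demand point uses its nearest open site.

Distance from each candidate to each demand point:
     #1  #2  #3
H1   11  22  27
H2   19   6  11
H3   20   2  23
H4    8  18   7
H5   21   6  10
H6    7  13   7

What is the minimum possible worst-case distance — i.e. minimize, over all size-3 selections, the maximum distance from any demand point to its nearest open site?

7

Open {H1, H2, H6}.
  Farthest demand point is #1 at distance 7 (to H6); all others are ≤ 7.
With {H1, H3, H6} the worst case is 7.
With {H1, H5, H6} the worst case is 7.
No size-3 selection achieves below 7.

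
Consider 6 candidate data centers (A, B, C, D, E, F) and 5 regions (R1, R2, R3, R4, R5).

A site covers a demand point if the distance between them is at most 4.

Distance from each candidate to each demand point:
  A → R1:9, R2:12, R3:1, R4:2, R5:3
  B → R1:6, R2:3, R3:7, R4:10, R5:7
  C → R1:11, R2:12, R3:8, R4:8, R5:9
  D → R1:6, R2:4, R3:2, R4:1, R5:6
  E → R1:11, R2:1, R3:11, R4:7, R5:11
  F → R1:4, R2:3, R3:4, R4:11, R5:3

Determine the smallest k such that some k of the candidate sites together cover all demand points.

Coverage sets (demand points within 4 of each site):
  A: {R3, R4, R5}
  B: {R2}
  C: {}
  D: {R2, R3, R4}
  E: {R2}
  F: {R1, R2, R3, R5}
No single site covers all 5 demand points.
But {A, F} covers everything, so the minimum is 2.

2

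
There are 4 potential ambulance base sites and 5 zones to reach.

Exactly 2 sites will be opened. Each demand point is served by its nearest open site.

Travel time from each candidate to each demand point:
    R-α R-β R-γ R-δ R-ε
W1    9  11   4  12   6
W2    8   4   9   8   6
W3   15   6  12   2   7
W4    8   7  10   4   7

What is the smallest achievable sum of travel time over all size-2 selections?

27

Open {W1, W3}.
  R-α→W1 9, R-β→W3 6, R-γ→W1 4, R-δ→W3 2, R-ε→W1 6  ⇒ total 27.
Compare {W1, W4}: total 29.
Compare {W2, W3}: total 29.
No size-2 selection does better; minimum is 27.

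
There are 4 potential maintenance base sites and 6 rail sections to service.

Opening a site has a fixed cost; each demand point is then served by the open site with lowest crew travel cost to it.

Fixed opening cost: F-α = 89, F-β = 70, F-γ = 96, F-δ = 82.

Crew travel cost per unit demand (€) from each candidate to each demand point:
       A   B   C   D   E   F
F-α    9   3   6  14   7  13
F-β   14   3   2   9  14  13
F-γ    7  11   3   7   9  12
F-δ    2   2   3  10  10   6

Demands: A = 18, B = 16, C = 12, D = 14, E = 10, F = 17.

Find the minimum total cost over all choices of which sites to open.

528

Open {F-δ}: assign each demand point to its cheapest open site.
  A→F-δ 18×2=36, B→F-δ 16×2=32, C→F-δ 12×3=36, D→F-δ 14×10=140, E→F-δ 10×10=100, F→F-δ 17×6=102
  crew travel cost 446, fixed 82 → total 528.
Compare {F-β, F-δ}: crew travel cost 420 + fixed 152 = 572.
Compare {F-γ, F-δ}: crew travel cost 394 + fixed 178 = 572.
Compare {F-α, F-δ}: crew travel cost 416 + fixed 171 = 587.
All other subsets cost ≥ 572. Minimum total cost: 528.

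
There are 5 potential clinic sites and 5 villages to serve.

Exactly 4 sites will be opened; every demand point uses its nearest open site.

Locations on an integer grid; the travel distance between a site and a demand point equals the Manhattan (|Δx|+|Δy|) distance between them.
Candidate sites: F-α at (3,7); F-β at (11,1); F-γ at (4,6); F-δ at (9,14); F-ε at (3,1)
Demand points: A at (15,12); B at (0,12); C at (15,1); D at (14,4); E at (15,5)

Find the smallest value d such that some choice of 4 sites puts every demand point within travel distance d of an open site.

Open {F-α, F-β, F-γ, F-δ}.
  Farthest demand point is A at travel distance 8 (to F-δ); all others are ≤ 8.
With {F-α, F-β, F-δ, F-ε} the worst case is 8.
With {F-β, F-γ, F-δ, F-ε} the worst case is 10.
No size-4 selection achieves below 8.

8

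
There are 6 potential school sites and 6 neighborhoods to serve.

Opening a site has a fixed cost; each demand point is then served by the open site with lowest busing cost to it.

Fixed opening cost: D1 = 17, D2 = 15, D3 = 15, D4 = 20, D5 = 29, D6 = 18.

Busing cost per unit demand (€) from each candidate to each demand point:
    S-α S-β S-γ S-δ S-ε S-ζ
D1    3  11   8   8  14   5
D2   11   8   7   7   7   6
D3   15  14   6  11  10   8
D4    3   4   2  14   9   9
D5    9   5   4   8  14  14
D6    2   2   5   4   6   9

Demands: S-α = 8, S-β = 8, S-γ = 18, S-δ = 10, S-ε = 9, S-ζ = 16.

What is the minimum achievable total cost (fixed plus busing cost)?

Open {D1, D4, D6}: assign each demand point to its cheapest open site.
  S-α→D6 8×2=16, S-β→D6 8×2=16, S-γ→D4 18×2=36, S-δ→D6 10×4=40, S-ε→D6 9×6=54, S-ζ→D1 16×5=80
  busing cost 242, fixed 55 → total 297.
Compare {D2, D4, D6}: busing cost 258 + fixed 53 = 311.
Compare {D1, D2, D4, D6}: busing cost 242 + fixed 70 = 312.
Compare {D1, D3, D4, D6}: busing cost 242 + fixed 70 = 312.
All other subsets cost ≥ 311. Minimum total cost: 297.

297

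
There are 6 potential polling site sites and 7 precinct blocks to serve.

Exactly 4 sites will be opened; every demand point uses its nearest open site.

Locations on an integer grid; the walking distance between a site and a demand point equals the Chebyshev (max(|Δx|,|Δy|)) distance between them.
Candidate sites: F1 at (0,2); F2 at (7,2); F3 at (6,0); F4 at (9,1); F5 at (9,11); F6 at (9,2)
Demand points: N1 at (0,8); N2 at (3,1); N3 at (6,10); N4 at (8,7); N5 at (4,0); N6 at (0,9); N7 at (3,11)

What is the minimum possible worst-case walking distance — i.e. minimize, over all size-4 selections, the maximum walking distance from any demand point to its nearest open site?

7

Open {F1, F2, F3, F5}.
  Farthest demand point is N6 at walking distance 7 (to F1); all others are ≤ 7.
With {F1, F2, F4, F5} the worst case is 7.
With {F1, F2, F5, F6} the worst case is 7.
No size-4 selection achieves below 7.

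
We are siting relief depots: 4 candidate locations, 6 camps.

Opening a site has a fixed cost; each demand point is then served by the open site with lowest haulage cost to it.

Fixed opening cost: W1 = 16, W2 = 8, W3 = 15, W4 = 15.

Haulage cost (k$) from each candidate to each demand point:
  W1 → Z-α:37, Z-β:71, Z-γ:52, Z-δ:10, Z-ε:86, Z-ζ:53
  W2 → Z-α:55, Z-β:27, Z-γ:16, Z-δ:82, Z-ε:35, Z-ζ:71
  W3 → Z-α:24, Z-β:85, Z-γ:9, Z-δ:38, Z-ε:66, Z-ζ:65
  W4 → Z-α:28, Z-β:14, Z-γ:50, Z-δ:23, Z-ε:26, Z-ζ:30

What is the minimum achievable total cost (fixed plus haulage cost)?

Open {W3, W4}: assign each demand point to its cheapest open site.
  Z-α→W3 24, Z-β→W4 14, Z-γ→W3 9, Z-δ→W4 23, Z-ε→W4 26, Z-ζ→W4 30
  haulage cost 126, fixed 30 → total 156.
Compare {W1, W3, W4}: haulage cost 113 + fixed 46 = 159.
Compare {W2, W4}: haulage cost 137 + fixed 23 = 160.
Compare {W1, W2, W4}: haulage cost 124 + fixed 39 = 163.
All other subsets cost ≥ 159. Minimum total cost: 156.

156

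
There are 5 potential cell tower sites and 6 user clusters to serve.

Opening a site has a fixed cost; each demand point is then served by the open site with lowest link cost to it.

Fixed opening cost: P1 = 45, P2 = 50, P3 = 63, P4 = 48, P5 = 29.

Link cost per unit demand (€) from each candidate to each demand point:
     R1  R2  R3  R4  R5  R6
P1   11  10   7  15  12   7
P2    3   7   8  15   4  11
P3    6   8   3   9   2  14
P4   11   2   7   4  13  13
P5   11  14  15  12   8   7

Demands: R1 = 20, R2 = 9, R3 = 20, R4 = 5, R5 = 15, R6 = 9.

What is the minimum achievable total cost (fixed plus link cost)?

Open {P2, P3, P4, P5}: assign each demand point to its cheapest open site.
  R1→P2 20×3=60, R2→P4 9×2=18, R3→P3 20×3=60, R4→P4 5×4=20, R5→P3 15×2=30, R6→P5 9×7=63
  link cost 251, fixed 190 → total 441.
Compare {P2, P3, P4}: link cost 287 + fixed 161 = 448.
Compare {P3, P4, P5}: link cost 311 + fixed 140 = 451.
Compare {P1, P2, P3, P4}: link cost 251 + fixed 206 = 457.
All other subsets cost ≥ 448. Minimum total cost: 441.

441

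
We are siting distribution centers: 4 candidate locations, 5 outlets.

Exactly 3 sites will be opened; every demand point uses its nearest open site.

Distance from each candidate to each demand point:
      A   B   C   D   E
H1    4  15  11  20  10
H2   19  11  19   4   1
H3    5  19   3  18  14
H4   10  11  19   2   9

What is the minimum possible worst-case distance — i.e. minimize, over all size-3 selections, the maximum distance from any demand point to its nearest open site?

11

Open {H1, H2, H3}.
  Farthest demand point is B at distance 11 (to H2); all others are ≤ 11.
With {H1, H2, H4} the worst case is 11.
With {H1, H3, H4} the worst case is 11.
No size-3 selection achieves below 11.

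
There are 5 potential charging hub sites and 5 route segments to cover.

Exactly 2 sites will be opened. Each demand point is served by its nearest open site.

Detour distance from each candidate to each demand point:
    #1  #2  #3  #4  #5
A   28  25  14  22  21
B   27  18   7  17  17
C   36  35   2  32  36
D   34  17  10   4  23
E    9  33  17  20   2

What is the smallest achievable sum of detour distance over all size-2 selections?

Open {D, E}.
  #1→E 9, #2→D 17, #3→D 10, #4→D 4, #5→E 2  ⇒ total 42.
Compare {B, E}: total 53.
Compare {C, E}: total 66.
No size-2 selection does better; minimum is 42.

42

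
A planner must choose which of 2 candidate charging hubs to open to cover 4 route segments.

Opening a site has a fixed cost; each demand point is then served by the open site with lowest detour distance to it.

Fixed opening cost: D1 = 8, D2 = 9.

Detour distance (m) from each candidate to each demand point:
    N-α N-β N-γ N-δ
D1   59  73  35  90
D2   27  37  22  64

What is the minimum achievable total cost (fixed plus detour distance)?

Open {D2}: assign each demand point to its cheapest open site.
  N-α→D2 27, N-β→D2 37, N-γ→D2 22, N-δ→D2 64
  detour distance 150, fixed 9 → total 159.
Compare {D1, D2}: detour distance 150 + fixed 17 = 167.
Compare {D1}: detour distance 257 + fixed 8 = 265.

159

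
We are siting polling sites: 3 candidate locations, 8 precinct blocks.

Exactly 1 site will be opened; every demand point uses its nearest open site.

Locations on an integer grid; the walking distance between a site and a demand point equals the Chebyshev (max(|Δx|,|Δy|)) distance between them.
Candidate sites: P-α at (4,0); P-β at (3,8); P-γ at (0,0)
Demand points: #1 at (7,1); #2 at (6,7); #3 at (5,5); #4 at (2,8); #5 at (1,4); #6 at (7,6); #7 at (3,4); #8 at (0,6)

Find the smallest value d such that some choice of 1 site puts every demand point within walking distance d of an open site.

Open {P-β}.
  Farthest demand point is #1 at walking distance 7 (to P-β); all others are ≤ 7.
With {P-α} the worst case is 8.
With {P-γ} the worst case is 8.
No size-1 selection achieves below 7.

7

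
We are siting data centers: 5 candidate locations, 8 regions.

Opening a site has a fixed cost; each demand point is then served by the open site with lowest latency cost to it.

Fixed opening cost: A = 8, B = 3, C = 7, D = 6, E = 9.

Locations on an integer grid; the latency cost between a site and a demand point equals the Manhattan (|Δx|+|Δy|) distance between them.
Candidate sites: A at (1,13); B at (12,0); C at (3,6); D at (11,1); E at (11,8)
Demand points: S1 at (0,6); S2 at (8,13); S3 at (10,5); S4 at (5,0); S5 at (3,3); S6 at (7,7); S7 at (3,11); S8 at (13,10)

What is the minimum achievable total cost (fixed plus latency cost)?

56

Open {C, E}: assign each demand point to its cheapest open site.
  S1→C 3, S2→E 8, S3→E 4, S4→C 8, S5→C 3, S6→C 5, S7→C 5, S8→E 4
  latency cost 40, fixed 16 → total 56.
Compare {B, C, E}: latency cost 39 + fixed 19 = 58.
Compare {C, D, E}: latency cost 39 + fixed 22 = 61.
Compare {A, C, E}: latency cost 38 + fixed 24 = 62.
All other subsets cost ≥ 58. Minimum total cost: 56.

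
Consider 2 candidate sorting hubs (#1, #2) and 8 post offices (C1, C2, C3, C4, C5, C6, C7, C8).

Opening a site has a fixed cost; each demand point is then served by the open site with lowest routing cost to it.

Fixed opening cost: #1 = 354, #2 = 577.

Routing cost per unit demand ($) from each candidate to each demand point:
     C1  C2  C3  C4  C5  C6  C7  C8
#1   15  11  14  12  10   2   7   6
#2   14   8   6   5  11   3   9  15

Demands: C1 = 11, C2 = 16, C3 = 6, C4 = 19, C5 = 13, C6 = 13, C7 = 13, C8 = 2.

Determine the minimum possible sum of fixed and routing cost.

Open {#1}: assign each demand point to its cheapest open site.
  C1→#1 11×15=165, C2→#1 16×11=176, C3→#1 6×14=84, C4→#1 19×12=228, C5→#1 13×10=130, C6→#1 13×2=26, C7→#1 13×7=91, C8→#1 2×6=12
  routing cost 912, fixed 354 → total 1266.
Compare {#2}: routing cost 742 + fixed 577 = 1319.
Compare {#1, #2}: routing cost 672 + fixed 931 = 1603.

1266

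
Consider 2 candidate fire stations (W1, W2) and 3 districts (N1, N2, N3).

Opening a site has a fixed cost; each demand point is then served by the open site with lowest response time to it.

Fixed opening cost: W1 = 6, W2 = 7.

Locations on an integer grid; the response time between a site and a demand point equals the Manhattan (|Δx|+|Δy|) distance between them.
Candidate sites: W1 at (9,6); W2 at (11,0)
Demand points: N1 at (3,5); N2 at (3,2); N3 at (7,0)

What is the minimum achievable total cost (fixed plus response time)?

31

Open {W1}: assign each demand point to its cheapest open site.
  N1→W1 7, N2→W1 10, N3→W1 8
  response time 25, fixed 6 → total 31.
Compare {W2}: response time 27 + fixed 7 = 34.
Compare {W1, W2}: response time 21 + fixed 13 = 34.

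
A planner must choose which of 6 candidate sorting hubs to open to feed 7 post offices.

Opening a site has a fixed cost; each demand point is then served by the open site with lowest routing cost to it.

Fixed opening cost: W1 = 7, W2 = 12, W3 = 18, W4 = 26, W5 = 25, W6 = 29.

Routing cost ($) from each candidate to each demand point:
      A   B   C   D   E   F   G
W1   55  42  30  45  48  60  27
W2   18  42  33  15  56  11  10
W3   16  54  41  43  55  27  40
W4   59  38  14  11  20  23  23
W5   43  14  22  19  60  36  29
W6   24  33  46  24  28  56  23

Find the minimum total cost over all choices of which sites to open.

160

Open {W2, W4}: assign each demand point to its cheapest open site.
  A→W2 18, B→W4 38, C→W4 14, D→W4 11, E→W4 20, F→W2 11, G→W2 10
  routing cost 122, fixed 38 → total 160.
Compare {W2, W4, W5}: routing cost 98 + fixed 63 = 161.
Compare {W1, W2, W4}: routing cost 122 + fixed 45 = 167.
Compare {W1, W2, W4, W5}: routing cost 98 + fixed 70 = 168.
All other subsets cost ≥ 161. Minimum total cost: 160.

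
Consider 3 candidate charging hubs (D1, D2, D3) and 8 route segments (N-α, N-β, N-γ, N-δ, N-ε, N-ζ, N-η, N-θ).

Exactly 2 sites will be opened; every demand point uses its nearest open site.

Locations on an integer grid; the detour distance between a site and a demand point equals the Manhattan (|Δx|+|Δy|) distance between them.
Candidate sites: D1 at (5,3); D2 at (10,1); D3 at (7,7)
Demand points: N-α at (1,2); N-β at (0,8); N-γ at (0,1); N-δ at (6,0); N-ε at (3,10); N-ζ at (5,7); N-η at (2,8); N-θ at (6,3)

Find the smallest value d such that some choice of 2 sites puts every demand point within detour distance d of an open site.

8

Open {D1, D3}.
  Farthest demand point is N-β at detour distance 8 (to D3); all others are ≤ 8.
With {D1, D2} the worst case is 10.
With {D2, D3} the worst case is 10.
No size-2 selection achieves below 8.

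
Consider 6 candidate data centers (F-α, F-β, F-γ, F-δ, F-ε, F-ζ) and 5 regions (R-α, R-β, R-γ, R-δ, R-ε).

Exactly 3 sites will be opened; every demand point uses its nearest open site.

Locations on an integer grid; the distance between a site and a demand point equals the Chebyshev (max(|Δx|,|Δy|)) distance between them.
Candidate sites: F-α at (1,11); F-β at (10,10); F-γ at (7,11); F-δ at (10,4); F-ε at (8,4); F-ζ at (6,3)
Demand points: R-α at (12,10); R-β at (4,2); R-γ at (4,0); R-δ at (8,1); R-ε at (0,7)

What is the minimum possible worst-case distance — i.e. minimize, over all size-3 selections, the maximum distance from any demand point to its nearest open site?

Open {F-α, F-β, F-ε}.
  Farthest demand point is R-β at distance 4 (to F-ε); all others are ≤ 4.
With {F-α, F-β, F-ζ} the worst case is 4.
With {F-α, F-γ, F-ε} the worst case is 5.
No size-3 selection achieves below 4.

4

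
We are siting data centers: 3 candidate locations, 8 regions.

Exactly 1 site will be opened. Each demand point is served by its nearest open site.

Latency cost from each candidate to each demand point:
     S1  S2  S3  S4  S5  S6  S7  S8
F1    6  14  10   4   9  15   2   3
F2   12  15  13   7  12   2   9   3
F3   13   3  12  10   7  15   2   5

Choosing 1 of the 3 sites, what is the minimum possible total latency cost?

63

Open {F1}.
  S1→F1 6, S2→F1 14, S3→F1 10, S4→F1 4, S5→F1 9, S6→F1 15, S7→F1 2, S8→F1 3  ⇒ total 63.
Compare {F3}: total 67.
Compare {F2}: total 73.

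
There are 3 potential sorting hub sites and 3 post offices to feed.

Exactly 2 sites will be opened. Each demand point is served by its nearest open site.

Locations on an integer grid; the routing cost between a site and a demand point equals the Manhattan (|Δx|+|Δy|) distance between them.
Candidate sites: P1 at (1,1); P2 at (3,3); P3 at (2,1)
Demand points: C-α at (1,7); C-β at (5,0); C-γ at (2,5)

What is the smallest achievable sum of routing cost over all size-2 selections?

13

Open {P2, P3}.
  C-α→P2 6, C-β→P3 4, C-γ→P2 3  ⇒ total 13.
Compare {P1, P2}: total 14.
Compare {P1, P3}: total 14.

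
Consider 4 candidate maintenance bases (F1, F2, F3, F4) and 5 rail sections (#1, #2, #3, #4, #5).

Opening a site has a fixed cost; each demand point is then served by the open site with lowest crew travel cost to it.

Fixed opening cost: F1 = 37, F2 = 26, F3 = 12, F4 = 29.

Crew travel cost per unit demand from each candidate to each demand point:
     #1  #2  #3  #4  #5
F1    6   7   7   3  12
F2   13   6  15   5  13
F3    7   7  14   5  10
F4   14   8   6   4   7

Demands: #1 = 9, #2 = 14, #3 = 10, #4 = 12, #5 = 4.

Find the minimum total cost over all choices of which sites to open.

Open {F3, F4}: assign each demand point to its cheapest open site.
  #1→F3 9×7=63, #2→F3 14×7=98, #3→F4 10×6=60, #4→F4 12×4=48, #5→F4 4×7=28
  crew travel cost 297, fixed 41 → total 338.
Compare {F1, F4}: crew travel cost 276 + fixed 66 = 342.
Compare {F1}: crew travel cost 306 + fixed 37 = 343.
Compare {F1, F3}: crew travel cost 298 + fixed 49 = 347.
All other subsets cost ≥ 342. Minimum total cost: 338.

338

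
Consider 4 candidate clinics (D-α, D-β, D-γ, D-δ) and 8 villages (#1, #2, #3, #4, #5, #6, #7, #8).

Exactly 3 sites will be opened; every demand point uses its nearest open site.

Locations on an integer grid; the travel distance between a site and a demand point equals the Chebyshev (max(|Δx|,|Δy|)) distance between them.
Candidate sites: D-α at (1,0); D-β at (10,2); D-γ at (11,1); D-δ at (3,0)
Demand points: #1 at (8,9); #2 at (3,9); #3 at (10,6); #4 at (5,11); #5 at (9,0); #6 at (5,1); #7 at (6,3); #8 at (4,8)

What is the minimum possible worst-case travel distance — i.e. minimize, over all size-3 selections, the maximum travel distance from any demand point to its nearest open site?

9

Open {D-α, D-β, D-γ}.
  Farthest demand point is #4 at travel distance 9 (to D-β); all others are ≤ 9.
With {D-α, D-β, D-δ} the worst case is 9.
With {D-β, D-γ, D-δ} the worst case is 9.
No size-3 selection achieves below 9.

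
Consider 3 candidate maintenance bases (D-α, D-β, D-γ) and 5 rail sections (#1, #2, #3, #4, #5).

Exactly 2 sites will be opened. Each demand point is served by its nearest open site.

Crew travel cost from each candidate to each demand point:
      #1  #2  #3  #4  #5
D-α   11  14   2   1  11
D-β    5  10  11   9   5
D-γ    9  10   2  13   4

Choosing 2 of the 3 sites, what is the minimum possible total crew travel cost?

Open {D-α, D-β}.
  #1→D-β 5, #2→D-β 10, #3→D-α 2, #4→D-α 1, #5→D-β 5  ⇒ total 23.
Compare {D-α, D-γ}: total 26.
Compare {D-β, D-γ}: total 30.

23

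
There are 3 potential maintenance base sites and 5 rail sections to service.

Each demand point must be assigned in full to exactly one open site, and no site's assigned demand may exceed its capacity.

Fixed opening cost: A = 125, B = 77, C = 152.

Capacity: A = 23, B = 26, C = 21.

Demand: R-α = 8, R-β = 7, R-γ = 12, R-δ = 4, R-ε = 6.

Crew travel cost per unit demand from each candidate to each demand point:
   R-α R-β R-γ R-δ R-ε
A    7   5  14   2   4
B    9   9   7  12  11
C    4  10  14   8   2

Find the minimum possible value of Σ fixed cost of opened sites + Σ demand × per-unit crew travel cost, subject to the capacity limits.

Open {A, B}; cheapest assignment that respects the capacities:
  A (cap 23, load 17): R-β, R-δ, R-ε — cost 7×5 + 4×2 + 6×4 = 67
  B (cap 26, load 20): R-α, R-γ — cost 8×9 + 12×7 = 156
  Shipping 223, fixed 202 → total 425.
  Any other capacity-feasible assignment to {A, B} ships for at least 223.
Compare {B, C}: its best feasible assignment gives total 452.
Compare {A, B, C}: its best feasible assignment gives total 525.
Every other set of open sites that can feasibly serve all demand totals ≥ 452 even under its best assignment. Minimum: 425.

425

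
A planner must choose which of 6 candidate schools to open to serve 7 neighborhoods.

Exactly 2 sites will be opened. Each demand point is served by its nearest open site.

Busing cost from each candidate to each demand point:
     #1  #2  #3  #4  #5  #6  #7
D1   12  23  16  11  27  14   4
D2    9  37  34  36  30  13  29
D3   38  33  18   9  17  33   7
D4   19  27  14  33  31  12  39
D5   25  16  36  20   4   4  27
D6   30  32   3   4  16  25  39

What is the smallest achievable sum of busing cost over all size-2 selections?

67

Open {D1, D5}.
  #1→D1 12, #2→D5 16, #3→D1 16, #4→D1 11, #5→D5 4, #6→D5 4, #7→D1 4  ⇒ total 67.
Compare {D1, D6}: total 76.
Compare {D3, D5}: total 83.
No size-2 selection does better; minimum is 67.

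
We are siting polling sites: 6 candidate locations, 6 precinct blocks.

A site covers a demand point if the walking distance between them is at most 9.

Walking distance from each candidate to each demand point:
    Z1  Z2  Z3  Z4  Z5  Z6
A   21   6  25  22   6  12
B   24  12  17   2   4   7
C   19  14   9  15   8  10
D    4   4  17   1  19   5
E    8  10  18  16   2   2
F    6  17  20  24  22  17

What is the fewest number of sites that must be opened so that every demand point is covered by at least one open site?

2

Coverage sets (demand points within 9 of each site):
  A: {Z2, Z5}
  B: {Z4, Z5, Z6}
  C: {Z3, Z5}
  D: {Z1, Z2, Z4, Z6}
  E: {Z1, Z5, Z6}
  F: {Z1}
No single site covers all 6 demand points.
But {C, D} covers everything, so the minimum is 2.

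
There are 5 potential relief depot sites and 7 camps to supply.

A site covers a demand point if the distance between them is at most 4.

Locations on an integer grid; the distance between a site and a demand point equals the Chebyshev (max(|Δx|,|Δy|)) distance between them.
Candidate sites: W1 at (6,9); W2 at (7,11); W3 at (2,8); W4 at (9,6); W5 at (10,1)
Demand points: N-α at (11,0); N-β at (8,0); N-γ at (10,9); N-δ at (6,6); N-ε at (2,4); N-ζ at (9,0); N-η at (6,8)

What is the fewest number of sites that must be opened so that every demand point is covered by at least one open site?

3

Coverage sets (demand points within 4 of each site):
  W1: {N-γ, N-δ, N-η}
  W2: {N-γ, N-η}
  W3: {N-δ, N-ε, N-η}
  W4: {N-γ, N-δ, N-η}
  W5: {N-α, N-β, N-ζ}
No 2 sites suffice: every size-2 union leaves at least one demand point uncovered.
But {W1, W3, W5} covers everything, so the minimum is 3.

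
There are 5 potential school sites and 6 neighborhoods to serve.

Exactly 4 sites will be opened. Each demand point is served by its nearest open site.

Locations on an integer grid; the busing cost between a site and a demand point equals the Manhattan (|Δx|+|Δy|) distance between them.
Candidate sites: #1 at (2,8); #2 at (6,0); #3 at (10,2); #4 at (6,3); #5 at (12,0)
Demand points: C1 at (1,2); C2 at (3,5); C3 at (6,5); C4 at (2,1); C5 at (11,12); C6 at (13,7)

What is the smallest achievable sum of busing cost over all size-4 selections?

36

Open {#1, #2, #3, #4}.
  C1→#4 6, C2→#1 4, C3→#4 2, C4→#2 5, C5→#3 11, C6→#3 8  ⇒ total 36.
Compare {#1, #3, #4, #5}: total 37.
Compare {#2, #3, #4, #5}: total 37.
No size-4 selection does better; minimum is 36.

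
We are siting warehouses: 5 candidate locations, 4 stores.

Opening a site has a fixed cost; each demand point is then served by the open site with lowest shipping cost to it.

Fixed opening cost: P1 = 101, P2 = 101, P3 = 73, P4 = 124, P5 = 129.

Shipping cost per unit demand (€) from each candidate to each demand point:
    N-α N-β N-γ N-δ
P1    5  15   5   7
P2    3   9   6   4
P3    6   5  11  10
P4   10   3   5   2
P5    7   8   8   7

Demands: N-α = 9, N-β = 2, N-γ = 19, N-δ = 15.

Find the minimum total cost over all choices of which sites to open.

Open {P2}: assign each demand point to its cheapest open site.
  N-α→P2 9×3=27, N-β→P2 2×9=18, N-γ→P2 19×6=114, N-δ→P2 15×4=60
  shipping cost 219, fixed 101 → total 320.
Compare {P4}: shipping cost 221 + fixed 124 = 345.
Compare {P1}: shipping cost 275 + fixed 101 = 376.
Compare {P3, P4}: shipping cost 185 + fixed 197 = 382.
All other subsets cost ≥ 345. Minimum total cost: 320.

320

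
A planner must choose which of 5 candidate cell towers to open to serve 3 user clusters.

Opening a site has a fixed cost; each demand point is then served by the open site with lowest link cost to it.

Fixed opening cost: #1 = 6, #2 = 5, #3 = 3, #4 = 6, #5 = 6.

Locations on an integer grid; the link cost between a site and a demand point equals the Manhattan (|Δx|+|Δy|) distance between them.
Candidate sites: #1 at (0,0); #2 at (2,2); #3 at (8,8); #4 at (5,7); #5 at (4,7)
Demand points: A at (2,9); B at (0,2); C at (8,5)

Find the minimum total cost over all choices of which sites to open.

Open {#2, #3}: assign each demand point to its cheapest open site.
  A→#2 7, B→#2 2, C→#3 3
  link cost 12, fixed 8 → total 20.
Compare {#1, #3}: link cost 12 + fixed 9 = 21.
Compare {#2}: link cost 18 + fixed 5 = 23.
Compare {#2, #4}: link cost 12 + fixed 11 = 23.
All other subsets cost ≥ 21. Minimum total cost: 20.

20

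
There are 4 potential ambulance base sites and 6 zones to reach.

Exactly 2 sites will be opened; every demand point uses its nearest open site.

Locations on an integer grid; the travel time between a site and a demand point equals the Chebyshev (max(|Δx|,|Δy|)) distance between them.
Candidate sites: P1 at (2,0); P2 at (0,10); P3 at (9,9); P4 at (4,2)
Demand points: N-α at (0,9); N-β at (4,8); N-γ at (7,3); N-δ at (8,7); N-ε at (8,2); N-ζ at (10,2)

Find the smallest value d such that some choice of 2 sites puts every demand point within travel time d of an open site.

Open {P2, P4}.
  Farthest demand point is N-ζ at travel time 6 (to P4); all others are ≤ 6.
With {P1, P4} the worst case is 7.
With {P2, P3} the worst case is 7.
No size-2 selection achieves below 6.

6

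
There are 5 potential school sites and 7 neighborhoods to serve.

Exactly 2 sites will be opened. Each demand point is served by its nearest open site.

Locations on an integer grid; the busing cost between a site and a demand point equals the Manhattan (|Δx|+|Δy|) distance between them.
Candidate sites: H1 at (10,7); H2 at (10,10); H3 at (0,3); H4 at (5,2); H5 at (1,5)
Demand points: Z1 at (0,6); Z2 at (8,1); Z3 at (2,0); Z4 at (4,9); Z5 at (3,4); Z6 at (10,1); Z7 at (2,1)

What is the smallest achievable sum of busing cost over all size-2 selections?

31

Open {H4, H5}.
  Z1→H5 2, Z2→H4 4, Z3→H4 5, Z4→H5 7, Z5→H5 3, Z6→H4 6, Z7→H4 4  ⇒ total 31.
Compare {H3, H4}: total 34.
Compare {H1, H5}: total 37.
No size-2 selection does better; minimum is 31.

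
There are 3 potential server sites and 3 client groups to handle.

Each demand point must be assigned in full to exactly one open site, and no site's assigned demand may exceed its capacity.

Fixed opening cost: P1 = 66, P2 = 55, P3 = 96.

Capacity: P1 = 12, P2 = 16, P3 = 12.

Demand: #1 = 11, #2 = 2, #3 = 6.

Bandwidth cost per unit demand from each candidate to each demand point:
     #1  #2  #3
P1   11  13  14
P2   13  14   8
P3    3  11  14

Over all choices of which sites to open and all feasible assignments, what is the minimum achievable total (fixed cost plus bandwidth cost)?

260

Open {P2, P3}; cheapest assignment that respects the capacities:
  P2 (cap 16, load 8): #2, #3 — cost 2×14 + 6×8 = 76
  P3 (cap 12, load 11): #1 — cost 11×3 = 33
  Shipping 109, fixed 151 → total 260.
  Any other capacity-feasible assignment to {P2, P3} ships for at least 109.
Compare {P1, P3}: its best feasible assignment gives total 305.
Compare {P1, P2}: its best feasible assignment gives total 318.
Every other set of open sites that can feasibly serve all demand totals ≥ 305 even under its best assignment. Minimum: 260.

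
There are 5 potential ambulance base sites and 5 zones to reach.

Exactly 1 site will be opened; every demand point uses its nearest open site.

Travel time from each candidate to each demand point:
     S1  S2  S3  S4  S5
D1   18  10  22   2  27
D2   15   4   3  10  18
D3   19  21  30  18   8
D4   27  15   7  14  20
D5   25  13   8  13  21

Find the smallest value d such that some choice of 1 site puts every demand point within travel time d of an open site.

18

Open {D2}.
  Farthest demand point is S5 at travel time 18 (to D2); all others are ≤ 18.
With {D5} the worst case is 25.
With {D1} the worst case is 27.
No size-1 selection achieves below 18.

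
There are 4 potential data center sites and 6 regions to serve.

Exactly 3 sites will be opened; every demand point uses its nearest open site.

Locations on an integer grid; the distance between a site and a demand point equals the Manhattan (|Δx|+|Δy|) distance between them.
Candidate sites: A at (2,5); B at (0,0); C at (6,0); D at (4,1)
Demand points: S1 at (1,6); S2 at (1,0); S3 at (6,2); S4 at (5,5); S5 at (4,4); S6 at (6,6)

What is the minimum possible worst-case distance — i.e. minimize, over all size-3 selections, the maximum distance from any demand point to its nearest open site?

Open {A, B, C}.
  Farthest demand point is S6 at distance 5 (to A); all others are ≤ 5.
With {A, B, D} the worst case is 5.
With {A, C, D} the worst case is 5.
No size-3 selection achieves below 5.

5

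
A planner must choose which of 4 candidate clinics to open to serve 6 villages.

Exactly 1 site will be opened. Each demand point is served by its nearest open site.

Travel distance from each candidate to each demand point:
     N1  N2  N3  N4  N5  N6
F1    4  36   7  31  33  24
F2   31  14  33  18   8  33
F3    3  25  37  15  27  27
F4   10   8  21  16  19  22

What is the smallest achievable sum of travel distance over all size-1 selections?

Open {F4}.
  N1→F4 10, N2→F4 8, N3→F4 21, N4→F4 16, N5→F4 19, N6→F4 22  ⇒ total 96.
Compare {F3}: total 134.
Compare {F1}: total 135.
No size-1 selection does better; minimum is 96.

96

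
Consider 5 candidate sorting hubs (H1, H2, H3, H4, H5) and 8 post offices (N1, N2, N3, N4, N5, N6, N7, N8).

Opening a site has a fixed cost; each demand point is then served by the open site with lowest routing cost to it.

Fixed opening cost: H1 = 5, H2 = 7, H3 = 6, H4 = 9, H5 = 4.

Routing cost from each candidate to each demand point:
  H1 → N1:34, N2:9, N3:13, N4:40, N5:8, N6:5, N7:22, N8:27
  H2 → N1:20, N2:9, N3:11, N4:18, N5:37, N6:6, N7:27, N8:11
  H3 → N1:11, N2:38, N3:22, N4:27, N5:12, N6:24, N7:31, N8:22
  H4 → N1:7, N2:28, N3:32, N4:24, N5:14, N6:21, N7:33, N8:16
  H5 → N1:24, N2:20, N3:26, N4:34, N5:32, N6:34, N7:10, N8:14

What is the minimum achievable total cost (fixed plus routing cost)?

Open {H1, H2, H4, H5}: assign each demand point to its cheapest open site.
  N1→H4 7, N2→H1 9, N3→H2 11, N4→H2 18, N5→H1 8, N6→H1 5, N7→H5 10, N8→H2 11
  routing cost 79, fixed 25 → total 104.
Compare {H2, H3, H5}: routing cost 88 + fixed 17 = 105.
Compare {H1, H2, H3, H5}: routing cost 83 + fixed 22 = 105.
Compare {H2, H4, H5}: routing cost 86 + fixed 20 = 106.
All other subsets cost ≥ 105. Minimum total cost: 104.

104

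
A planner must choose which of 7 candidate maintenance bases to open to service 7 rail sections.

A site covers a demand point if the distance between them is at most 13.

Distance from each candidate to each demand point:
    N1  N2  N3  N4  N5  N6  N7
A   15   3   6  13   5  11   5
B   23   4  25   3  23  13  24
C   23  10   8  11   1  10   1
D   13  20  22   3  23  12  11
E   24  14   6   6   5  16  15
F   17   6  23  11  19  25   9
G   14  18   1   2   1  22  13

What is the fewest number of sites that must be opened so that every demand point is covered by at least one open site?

2

Coverage sets (demand points within 13 of each site):
  A: {N2, N3, N4, N5, N6, N7}
  B: {N2, N4, N6}
  C: {N2, N3, N4, N5, N6, N7}
  D: {N1, N4, N6, N7}
  E: {N3, N4, N5}
  F: {N2, N4, N7}
  G: {N3, N4, N5, N7}
No single site covers all 7 demand points.
But {A, D} covers everything, so the minimum is 2.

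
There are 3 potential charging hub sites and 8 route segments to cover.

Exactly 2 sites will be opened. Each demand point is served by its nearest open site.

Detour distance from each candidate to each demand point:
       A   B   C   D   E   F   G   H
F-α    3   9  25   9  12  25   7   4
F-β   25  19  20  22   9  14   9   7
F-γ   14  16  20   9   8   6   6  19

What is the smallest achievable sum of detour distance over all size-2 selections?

Open {F-α, F-γ}.
  A→F-α 3, B→F-α 9, C→F-γ 20, D→F-α 9, E→F-γ 8, F→F-γ 6, G→F-γ 6, H→F-α 4  ⇒ total 65.
Compare {F-α, F-β}: total 75.
Compare {F-β, F-γ}: total 86.

65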